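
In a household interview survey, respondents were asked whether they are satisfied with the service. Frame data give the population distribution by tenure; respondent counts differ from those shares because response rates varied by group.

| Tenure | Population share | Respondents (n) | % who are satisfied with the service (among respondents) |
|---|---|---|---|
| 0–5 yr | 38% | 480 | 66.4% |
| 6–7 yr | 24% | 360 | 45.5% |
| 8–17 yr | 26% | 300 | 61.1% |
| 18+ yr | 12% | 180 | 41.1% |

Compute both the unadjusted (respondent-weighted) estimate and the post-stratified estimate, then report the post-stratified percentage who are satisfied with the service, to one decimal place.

Naive respondent-only estimate (weights = respondent counts):
  (480/1320)×66.4 + (360/1320)×45.5 + (300/1320)×61.1 + (180/1320)×41.1 = 56.0455%
Reweighting by population tenure shares:
  0.38×66.4 + 0.24×45.5 + 0.26×61.1 + 0.12×41.1 = 56.97%

57.0%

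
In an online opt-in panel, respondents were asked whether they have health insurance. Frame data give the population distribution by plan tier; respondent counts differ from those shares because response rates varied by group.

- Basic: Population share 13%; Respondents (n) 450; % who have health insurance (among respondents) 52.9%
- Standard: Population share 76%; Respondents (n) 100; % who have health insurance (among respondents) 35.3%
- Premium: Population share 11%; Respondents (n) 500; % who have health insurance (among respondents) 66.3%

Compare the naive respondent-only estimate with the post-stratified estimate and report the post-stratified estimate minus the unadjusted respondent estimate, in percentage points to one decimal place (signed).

Naive respondent-only estimate (weights = respondent counts):
  (450/1050)×52.9 + (100/1050)×35.3 + (500/1050)×66.3 = 57.6048%
Post-stratifying to population shares instead:
  0.13×52.9 + 0.76×35.3 + 0.11×66.3 = 40.998%
Difference = 40.998 − 57.6048 = -16.6068 pp.

-16.6 percentage points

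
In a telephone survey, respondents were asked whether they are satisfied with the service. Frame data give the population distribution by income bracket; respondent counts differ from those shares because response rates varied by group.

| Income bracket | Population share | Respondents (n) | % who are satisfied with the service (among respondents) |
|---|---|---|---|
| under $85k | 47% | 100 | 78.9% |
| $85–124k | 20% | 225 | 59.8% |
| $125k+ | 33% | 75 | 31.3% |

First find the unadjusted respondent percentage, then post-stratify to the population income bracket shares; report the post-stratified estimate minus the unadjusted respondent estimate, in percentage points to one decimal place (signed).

Without adjustment, the pooled respondent share is:
  (100/400)×78.9 + (225/400)×59.8 + (75/400)×31.3 = 59.2313%
Post-stratified estimate weights by population shares:
  0.47×78.9 + 0.2×59.8 + 0.33×31.3 = 59.372%
Difference = 59.372 − 59.2313 = 0.1407 pp.

+0.1 percentage points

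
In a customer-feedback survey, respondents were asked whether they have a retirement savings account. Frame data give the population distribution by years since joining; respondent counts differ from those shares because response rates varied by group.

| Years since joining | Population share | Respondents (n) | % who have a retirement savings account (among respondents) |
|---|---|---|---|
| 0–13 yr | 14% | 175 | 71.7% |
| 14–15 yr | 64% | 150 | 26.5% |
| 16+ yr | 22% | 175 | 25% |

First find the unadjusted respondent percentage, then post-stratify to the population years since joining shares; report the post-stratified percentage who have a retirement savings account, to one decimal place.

32.5%

Unadjusted (pooled respondent) estimate weights by respondent counts:
  (175/500)×71.7 + (150/500)×26.5 + (175/500)×25 = 41.795%
Post-stratifying to population shares instead:
  0.14×71.7 + 0.64×26.5 + 0.22×25 = 32.498%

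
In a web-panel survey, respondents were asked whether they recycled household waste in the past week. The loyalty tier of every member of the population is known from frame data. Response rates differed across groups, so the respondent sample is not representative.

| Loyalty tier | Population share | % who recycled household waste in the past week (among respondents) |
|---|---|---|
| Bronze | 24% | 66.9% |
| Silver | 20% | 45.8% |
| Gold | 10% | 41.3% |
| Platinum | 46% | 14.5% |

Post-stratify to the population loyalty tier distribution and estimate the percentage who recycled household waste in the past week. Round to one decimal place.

Weight each group's respondent value by its population share:
  Bronze: 0.24 × 66.9 = 16.056
  Silver: 0.2 × 45.8 = 9.16
  Gold: 0.1 × 41.3 = 4.13
  Platinum: 0.46 × 14.5 = 6.67
Post-stratified estimate = 36.016 → 36.0%.

36.0%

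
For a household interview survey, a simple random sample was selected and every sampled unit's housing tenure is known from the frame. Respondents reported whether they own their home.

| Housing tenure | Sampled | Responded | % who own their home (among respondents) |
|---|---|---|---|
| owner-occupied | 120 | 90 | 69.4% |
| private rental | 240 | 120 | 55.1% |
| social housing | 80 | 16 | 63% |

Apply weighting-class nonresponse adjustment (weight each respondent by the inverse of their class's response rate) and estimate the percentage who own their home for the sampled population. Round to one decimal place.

60.4%

Response rates by class: owner-occupied 90/120 = 75%, private rental 120/240 = 50%, social housing 16/80 = 20%.
Weighting each respondent by the inverse class response rate inflates each class back to its sampled size, so the class weight is n_sampled:
  owner-occupied: 120 × 69.4 = 8328
  private rental: 240 × 55.1 = 13,224
  social housing: 80 × 63 = 5040
Adjusted estimate = 26,592 / 440 = 60.4364 → 60.4%.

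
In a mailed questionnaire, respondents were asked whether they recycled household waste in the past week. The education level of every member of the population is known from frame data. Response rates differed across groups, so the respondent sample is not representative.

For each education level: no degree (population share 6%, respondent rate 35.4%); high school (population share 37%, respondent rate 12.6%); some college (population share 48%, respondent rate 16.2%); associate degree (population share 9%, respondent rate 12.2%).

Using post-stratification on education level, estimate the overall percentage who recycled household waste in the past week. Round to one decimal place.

15.7%

Reweight to the known education level distribution:
  no degree: 0.06 × 35.4 = 2.124
  high school: 0.37 × 12.6 = 4.662
  some college: 0.48 × 16.2 = 7.776
  associate degree: 0.09 × 12.2 = 1.098
Post-stratified estimate = 15.66 → 15.7%.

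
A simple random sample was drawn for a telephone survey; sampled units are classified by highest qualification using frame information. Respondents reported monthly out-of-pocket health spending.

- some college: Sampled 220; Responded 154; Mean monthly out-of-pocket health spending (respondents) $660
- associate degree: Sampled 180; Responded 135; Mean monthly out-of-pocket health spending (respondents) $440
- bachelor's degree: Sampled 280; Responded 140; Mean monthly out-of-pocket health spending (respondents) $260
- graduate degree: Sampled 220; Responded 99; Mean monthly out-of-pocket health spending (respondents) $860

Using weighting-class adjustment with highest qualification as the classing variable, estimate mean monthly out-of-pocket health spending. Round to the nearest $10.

Class response rates: some college 154/220 = 70%, associate degree 135/180 = 75%, bachelor's degree 140/280 = 50%, graduate degree 99/220 = 45%.
With weight = n_sampled/n_responded per class, the weighted class total is n_sampled:
  some college: 220 × 660 = 145,200
  associate degree: 180 × 440 = 79,200
  bachelor's degree: 280 × 260 = 72,800
  graduate degree: 220 × 860 = 189,200
Adjusted estimate = 486,400 / 900 = 540.444 → $540.

$540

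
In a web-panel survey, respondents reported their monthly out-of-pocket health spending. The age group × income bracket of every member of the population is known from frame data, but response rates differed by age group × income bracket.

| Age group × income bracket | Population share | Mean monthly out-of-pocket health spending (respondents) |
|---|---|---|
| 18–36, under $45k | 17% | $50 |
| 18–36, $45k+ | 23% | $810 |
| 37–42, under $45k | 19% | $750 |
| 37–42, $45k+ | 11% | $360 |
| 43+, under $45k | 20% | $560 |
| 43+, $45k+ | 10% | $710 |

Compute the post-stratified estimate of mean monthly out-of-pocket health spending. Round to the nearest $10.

Post-stratification weights by population share, not respondent share:
  18–36, under $45k: 0.17 × 50 = 8.5
  18–36, $45k+: 0.23 × 810 = 186.3
  37–42, under $45k: 0.19 × 750 = 142.5
  37–42, $45k+: 0.11 × 360 = 39.6
  43+, under $45k: 0.2 × 560 = 112
  43+, $45k+: 0.1 × 710 = 71
Post-stratified estimate = 559.9 → $560.

$560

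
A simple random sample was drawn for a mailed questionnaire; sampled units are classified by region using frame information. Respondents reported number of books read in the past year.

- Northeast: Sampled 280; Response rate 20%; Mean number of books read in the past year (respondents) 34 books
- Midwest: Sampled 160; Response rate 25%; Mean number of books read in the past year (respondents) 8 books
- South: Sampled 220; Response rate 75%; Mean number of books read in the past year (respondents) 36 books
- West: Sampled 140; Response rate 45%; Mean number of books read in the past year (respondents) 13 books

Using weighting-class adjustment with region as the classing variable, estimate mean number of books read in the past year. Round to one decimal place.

Each respondent's weight = sampled/responded in their class; summing within a class gives n_sampled, so:
  Northeast: 280 × 34 = 9520
  Midwest: 160 × 8 = 1280
  South: 220 × 36 = 7920
  West: 140 × 13 = 1820
Adjusted estimate = 20,540 / 800 = 25.675 → 25.7.

25.7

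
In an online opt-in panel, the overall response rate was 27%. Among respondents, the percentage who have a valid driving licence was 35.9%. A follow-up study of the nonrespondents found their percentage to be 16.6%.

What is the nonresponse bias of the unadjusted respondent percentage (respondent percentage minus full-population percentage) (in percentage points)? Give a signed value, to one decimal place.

+14.1 percentage points

Nonresponse fraction = 1 − 0.27 = 0.73.
Bias = (nonresponse fraction) × (respondent percentage − nonrespondent percentage)
     = 0.73 × (35.9 − 16.6) = 0.73 × 19.3 = 14.089.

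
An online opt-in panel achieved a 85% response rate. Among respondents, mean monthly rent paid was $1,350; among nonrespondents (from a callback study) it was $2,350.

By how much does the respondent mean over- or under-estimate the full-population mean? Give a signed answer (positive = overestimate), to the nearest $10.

-$150

Nonresponse fraction = 1 − 0.85 = 0.15.
Bias = (nonresponse fraction) × (respondent mean − nonrespondent mean)
     = 0.15 × (1350 − 2350) = 0.15 × -1000 = -150.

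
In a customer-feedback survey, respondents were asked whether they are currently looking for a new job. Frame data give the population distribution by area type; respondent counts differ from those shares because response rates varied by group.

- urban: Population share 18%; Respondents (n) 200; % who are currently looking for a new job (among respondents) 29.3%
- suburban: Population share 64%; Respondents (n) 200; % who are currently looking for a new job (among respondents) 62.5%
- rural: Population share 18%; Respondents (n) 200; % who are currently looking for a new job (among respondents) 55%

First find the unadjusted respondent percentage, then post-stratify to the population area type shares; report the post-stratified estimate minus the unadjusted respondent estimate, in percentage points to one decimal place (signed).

Unadjusted (pooled respondent) estimate weights by respondent counts:
  (200/600)×29.3 + (200/600)×62.5 + (200/600)×55 = 48.9333%
Post-stratified estimate weights by population shares:
  0.18×29.3 + 0.64×62.5 + 0.18×55 = 55.174%
Difference = 55.174 − 48.9333 = 6.2407 pp.

+6.2 percentage points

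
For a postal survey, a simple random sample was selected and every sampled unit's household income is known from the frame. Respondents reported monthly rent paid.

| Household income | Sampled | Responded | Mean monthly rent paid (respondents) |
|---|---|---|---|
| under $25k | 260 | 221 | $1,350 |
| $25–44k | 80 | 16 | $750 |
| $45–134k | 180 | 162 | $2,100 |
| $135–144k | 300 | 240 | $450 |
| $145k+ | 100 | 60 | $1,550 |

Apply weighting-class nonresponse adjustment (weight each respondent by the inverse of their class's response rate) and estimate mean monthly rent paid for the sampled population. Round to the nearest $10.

$1,170

Class response rates: under $25k 221/260 = 85%, $25–44k 16/80 = 20%, $45–134k 162/180 = 90%, $135–144k 240/300 = 80%, $145k+ 60/100 = 60%.
With weight = n_sampled/n_responded per class, the weighted class total is n_sampled:
  under $25k: 260 × 1350 = 351,000
  $25–44k: 80 × 750 = 60,000
  $45–134k: 180 × 2100 = 378,000
  $135–144k: 300 × 450 = 135,000
  $145k+: 100 × 1550 = 155,000
Adjusted estimate = 1,079,000 / 920 = 1172.83 → $1,170.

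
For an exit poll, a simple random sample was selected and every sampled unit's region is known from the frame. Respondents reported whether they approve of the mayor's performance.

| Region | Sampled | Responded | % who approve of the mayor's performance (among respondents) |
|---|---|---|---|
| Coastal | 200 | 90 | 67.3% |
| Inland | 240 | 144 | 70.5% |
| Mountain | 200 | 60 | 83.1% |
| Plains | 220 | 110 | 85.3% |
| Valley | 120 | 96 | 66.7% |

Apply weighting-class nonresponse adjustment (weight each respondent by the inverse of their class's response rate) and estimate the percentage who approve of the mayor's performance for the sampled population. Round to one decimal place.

75.3%

Class response rates: Coastal 90/200 = 45%, Inland 144/240 = 60%, Mountain 60/200 = 30%, Plains 110/220 = 50%, Valley 96/120 = 80%.
Weighting each respondent by the inverse class response rate inflates each class back to its sampled size, so the class weight is n_sampled:
  Coastal: 200 × 67.3 = 13,460
  Inland: 240 × 70.5 = 16,920
  Mountain: 200 × 83.1 = 16,620
  Plains: 220 × 85.3 = 18,766
  Valley: 120 × 66.7 = 8004
Adjusted estimate = 73,770 / 980 = 75.2755 → 75.3%.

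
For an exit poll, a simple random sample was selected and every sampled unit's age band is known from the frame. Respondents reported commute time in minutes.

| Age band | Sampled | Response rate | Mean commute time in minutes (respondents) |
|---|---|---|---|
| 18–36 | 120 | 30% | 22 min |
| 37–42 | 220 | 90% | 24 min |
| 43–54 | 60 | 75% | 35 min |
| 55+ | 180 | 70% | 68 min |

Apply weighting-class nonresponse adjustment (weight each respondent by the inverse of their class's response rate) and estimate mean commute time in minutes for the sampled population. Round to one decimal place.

38.4

Each respondent's weight = sampled/responded in their class; summing within a class gives n_sampled, so:
  18–36: 120 × 22 = 2640
  37–42: 220 × 24 = 5280
  43–54: 60 × 35 = 2100
  55+: 180 × 68 = 12,240
Adjusted estimate = 22,260 / 580 = 38.3793 → 38.4.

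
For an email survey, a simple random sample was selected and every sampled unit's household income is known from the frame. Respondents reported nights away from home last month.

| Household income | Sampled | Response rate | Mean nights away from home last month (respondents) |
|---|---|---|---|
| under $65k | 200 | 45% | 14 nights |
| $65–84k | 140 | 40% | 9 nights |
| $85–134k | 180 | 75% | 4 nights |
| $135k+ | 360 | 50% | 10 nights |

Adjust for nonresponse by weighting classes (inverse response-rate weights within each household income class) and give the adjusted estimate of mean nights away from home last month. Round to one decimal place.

With weight = n_sampled/n_responded per class, the weighted class total is n_sampled:
  under $65k: 200 × 14 = 2800
  $65–84k: 140 × 9 = 1260
  $85–134k: 180 × 4 = 720
  $135k+: 360 × 10 = 3600
Adjusted estimate = 8380 / 880 = 9.52273 → 9.5.

9.5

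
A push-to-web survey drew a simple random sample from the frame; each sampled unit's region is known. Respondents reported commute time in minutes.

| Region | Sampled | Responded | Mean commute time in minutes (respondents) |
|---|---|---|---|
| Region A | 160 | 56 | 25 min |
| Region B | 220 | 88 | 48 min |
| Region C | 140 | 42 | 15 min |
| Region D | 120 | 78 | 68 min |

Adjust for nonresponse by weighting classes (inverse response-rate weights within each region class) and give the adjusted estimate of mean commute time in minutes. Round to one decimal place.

38.8

Class response rates: Region A 56/160 = 35%, Region B 88/220 = 40%, Region C 42/140 = 30%, Region D 78/120 = 65%.
With weight = n_sampled/n_responded per class, the weighted class total is n_sampled:
  Region A: 160 × 25 = 4000
  Region B: 220 × 48 = 10,560
  Region C: 140 × 15 = 2100
  Region D: 120 × 68 = 8160
Adjusted estimate = 24,820 / 640 = 38.7812 → 38.8.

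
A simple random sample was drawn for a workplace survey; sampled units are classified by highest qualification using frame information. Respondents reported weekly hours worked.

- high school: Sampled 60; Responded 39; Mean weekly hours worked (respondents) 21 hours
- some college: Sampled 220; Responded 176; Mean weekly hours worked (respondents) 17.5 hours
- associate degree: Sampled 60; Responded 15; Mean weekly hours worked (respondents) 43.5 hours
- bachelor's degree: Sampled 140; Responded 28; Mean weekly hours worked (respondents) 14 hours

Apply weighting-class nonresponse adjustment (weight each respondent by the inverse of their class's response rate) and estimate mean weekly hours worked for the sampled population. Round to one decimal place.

20.2

Response rates by class: high school 39/60 = 65%, some college 176/220 = 80%, associate degree 15/60 = 25%, bachelor's degree 28/140 = 20%.
Each respondent's weight = sampled/responded in their class; summing within a class gives n_sampled, so:
  high school: 60 × 21 = 1260
  some college: 220 × 17.5 = 3850
  associate degree: 60 × 43.5 = 2610
  bachelor's degree: 140 × 14 = 1960
Adjusted estimate = 9680 / 480 = 20.1667 → 20.2.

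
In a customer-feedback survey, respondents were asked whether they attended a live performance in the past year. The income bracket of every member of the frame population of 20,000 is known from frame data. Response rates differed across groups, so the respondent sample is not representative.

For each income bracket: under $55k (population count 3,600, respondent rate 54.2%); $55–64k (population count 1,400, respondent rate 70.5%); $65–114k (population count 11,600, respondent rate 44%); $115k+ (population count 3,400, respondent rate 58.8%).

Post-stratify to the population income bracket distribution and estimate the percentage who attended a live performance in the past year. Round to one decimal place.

Post-stratification weights by population share, not respondent share:
  under $55k: (3,600/20,000) × 54.2 = 9.756
  $55–64k: (1,400/20,000) × 70.5 = 4.935
  $65–114k: (11,600/20,000) × 44 = 25.52
  $115k+: (3,400/20,000) × 58.8 = 9.996
Post-stratified estimate = 50.207 → 50.2%.

50.2%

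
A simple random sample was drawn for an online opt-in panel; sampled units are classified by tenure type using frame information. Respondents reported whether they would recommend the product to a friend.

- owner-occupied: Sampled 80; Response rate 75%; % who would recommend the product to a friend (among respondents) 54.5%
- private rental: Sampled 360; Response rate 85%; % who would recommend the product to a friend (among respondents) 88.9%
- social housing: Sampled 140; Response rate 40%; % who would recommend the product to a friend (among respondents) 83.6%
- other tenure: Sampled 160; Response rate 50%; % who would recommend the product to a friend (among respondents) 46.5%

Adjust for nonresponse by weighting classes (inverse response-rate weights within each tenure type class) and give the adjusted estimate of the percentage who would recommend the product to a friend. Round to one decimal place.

Each respondent's weight = sampled/responded in their class; summing within a class gives n_sampled, so:
  owner-occupied: 80 × 54.5 = 4360
  private rental: 360 × 88.9 = 32004
  social housing: 140 × 83.6 = 11,704
  other tenure: 160 × 46.5 = 7440
Adjusted estimate = 55,508 / 740 = 75.0108 → 75.0%.

75.0%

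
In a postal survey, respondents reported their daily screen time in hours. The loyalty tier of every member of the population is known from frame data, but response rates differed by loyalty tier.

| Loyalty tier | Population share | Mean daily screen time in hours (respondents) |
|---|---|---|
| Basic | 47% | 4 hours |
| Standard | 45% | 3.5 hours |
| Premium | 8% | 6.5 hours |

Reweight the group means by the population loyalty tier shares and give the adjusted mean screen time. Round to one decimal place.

4.0

Post-stratification weights by population share, not respondent share:
  Basic: 0.47 × 4 = 1.88
  Standard: 0.45 × 3.5 = 1.575
  Premium: 0.08 × 6.5 = 0.52
Post-stratified estimate = 3.975 → 4.0.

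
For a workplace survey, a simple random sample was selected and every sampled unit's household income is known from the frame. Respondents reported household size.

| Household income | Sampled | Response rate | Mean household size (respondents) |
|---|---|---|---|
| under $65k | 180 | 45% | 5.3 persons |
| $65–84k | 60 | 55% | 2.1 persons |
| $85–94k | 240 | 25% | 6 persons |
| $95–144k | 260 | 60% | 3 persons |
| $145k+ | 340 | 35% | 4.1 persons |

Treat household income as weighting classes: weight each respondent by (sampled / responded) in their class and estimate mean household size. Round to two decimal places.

4.35

Each respondent's weight = sampled/responded in their class; summing within a class gives n_sampled, so:
  under $65k: 180 × 5.3 = 954
  $65–84k: 60 × 2.1 = 126
  $85–94k: 240 × 6 = 1440
  $95–144k: 260 × 3 = 780
  $145k+: 340 × 4.1 = 1394
Adjusted estimate = 4694 / 1,080 = 4.3463 → 4.35.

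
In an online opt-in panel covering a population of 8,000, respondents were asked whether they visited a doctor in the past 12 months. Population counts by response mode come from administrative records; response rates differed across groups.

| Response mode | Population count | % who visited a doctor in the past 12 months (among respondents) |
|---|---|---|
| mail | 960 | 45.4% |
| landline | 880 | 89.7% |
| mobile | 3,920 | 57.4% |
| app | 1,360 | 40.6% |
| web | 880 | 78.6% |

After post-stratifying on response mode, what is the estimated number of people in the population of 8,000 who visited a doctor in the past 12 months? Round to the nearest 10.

4,720

Apply each group's respondent rate to its population count:
  mail: 960 × 45.4% = 435.84
  landline: 880 × 89.7% = 789.36
  mobile: 3,920 × 57.4% = 2250.08
  app: 1,360 × 40.6% = 552.16
  web: 880 × 78.6% = 691.68
Estimated total = 4719.12 → 4,720.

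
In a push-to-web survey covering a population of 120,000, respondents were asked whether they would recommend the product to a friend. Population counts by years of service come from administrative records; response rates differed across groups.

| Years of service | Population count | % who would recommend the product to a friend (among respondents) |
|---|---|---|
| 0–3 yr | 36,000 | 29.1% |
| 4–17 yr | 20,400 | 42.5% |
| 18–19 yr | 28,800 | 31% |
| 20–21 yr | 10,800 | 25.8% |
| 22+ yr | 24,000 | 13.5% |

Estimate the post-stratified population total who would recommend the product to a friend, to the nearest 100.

Apply each group's respondent rate to its population count:
  0–3 yr: 36,000 × 29.1% = 10,476
  4–17 yr: 20,400 × 42.5% = 8670
  18–19 yr: 28,800 × 31% = 8928
  20–21 yr: 10,800 × 25.8% = 2786.4
  22+ yr: 24,000 × 13.5% = 3240
Estimated total = 34100.4 → 34,100.

34,100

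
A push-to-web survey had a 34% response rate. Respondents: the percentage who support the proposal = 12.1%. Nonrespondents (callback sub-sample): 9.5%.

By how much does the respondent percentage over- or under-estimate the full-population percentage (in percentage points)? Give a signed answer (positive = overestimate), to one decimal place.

+1.7 percentage points

Nonresponse fraction = 1 − 0.34 = 0.66.
Bias = (nonresponse fraction) × (respondent percentage − nonrespondent percentage)
     = 0.66 × (12.1 − 9.5) = 0.66 × 2.6 = 1.716.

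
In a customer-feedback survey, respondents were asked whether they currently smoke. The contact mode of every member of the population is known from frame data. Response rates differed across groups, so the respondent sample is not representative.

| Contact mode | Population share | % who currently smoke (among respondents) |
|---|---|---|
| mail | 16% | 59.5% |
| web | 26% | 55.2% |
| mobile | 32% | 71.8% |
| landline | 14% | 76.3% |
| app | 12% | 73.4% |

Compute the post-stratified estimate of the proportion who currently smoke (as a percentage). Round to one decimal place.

Weight each group's respondent value by its population share:
  mail: 0.16 × 59.5 = 9.52
  web: 0.26 × 55.2 = 14.352
  mobile: 0.32 × 71.8 = 22.976
  landline: 0.14 × 76.3 = 10.682
  app: 0.12 × 73.4 = 8.808
Post-stratified estimate = 66.338 → 66.3%.

66.3%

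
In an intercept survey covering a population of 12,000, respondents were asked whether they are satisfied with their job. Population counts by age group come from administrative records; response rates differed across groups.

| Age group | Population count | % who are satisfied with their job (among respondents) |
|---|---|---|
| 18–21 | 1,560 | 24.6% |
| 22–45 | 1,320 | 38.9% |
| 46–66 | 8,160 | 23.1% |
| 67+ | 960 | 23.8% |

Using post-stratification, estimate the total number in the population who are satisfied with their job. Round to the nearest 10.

Each cell contributes its population count × the respondent rate:
  18–21: 1,560 × 24.6% = 383.76
  22–45: 1,320 × 38.9% = 513.48
  46–66: 8,160 × 23.1% = 1884.96
  67+: 960 × 23.8% = 228.48
Estimated total = 3010.68 → 3,010.

3,010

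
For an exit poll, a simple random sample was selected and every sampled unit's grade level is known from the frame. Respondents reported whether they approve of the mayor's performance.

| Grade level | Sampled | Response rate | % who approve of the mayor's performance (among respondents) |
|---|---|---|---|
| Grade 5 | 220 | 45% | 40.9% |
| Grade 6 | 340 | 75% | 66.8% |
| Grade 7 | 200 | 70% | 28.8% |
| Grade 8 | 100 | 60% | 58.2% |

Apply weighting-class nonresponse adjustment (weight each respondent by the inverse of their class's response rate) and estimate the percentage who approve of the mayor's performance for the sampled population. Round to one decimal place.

50.3%

With weight = n_sampled/n_responded per class, the weighted class total is n_sampled:
  Grade 5: 220 × 40.9 = 8998
  Grade 6: 340 × 66.8 = 22,712
  Grade 7: 200 × 28.8 = 5760
  Grade 8: 100 × 58.2 = 5820
Adjusted estimate = 43,290 / 860 = 50.3372 → 50.3%.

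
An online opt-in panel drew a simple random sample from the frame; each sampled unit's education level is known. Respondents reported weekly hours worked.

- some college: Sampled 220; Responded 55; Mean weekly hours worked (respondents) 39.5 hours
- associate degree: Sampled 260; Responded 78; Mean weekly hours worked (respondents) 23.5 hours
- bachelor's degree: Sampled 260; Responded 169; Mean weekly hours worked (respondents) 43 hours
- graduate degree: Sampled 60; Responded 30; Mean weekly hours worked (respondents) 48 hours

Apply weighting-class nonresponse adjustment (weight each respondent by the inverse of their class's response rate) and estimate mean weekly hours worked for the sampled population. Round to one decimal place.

Response rates by class: some college 55/220 = 25%, associate degree 78/260 = 30%, bachelor's degree 169/260 = 65%, graduate degree 30/60 = 50%.
Each respondent's weight = sampled/responded in their class; summing within a class gives n_sampled, so:
  some college: 220 × 39.5 = 8690
  associate degree: 260 × 23.5 = 6110
  bachelor's degree: 260 × 43 = 11,180
  graduate degree: 60 × 48 = 2880
Adjusted estimate = 28,860 / 800 = 36.075 → 36.1.

36.1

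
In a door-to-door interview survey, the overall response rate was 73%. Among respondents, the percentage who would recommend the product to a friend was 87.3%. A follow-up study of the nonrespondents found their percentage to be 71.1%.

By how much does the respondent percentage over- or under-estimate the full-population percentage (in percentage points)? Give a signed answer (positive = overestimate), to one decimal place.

+4.4 percentage points

Nonresponse fraction = 1 − 0.73 = 0.27.
Bias = (nonresponse fraction) × (respondent percentage − nonrespondent percentage)
     = 0.27 × (87.3 − 71.1) = 0.27 × 16.2 = 4.374.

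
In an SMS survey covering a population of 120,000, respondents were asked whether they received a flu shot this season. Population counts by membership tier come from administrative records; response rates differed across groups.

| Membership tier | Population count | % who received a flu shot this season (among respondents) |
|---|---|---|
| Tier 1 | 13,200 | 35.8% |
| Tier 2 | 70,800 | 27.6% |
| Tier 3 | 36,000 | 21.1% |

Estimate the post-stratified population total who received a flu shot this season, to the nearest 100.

Each cell contributes its population count × the respondent rate:
  Tier 1: 13,200 × 35.8% = 4725.6
  Tier 2: 70,800 × 27.6% = 19540.8
  Tier 3: 36,000 × 21.1% = 7596
Estimated total = 31862.4 → 31,900.

31,900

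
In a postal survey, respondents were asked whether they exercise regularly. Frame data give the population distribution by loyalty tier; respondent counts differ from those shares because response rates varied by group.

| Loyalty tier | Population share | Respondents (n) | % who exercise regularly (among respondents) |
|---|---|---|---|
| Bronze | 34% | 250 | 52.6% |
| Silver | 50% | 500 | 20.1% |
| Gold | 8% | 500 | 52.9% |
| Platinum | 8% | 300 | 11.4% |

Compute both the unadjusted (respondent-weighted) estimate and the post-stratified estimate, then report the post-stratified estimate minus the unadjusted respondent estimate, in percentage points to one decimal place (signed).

-1.2 percentage points

Naive respondent-only estimate (weights = respondent counts):
  (250/1550)×52.6 + (500/1550)×20.1 + (500/1550)×52.9 + (300/1550)×11.4 = 34.2387%
Reweighting by population loyalty tier shares:
  0.34×52.6 + 0.5×20.1 + 0.08×52.9 + 0.08×11.4 = 33.078%
Difference = 33.078 − 34.2387 = -1.1607 pp.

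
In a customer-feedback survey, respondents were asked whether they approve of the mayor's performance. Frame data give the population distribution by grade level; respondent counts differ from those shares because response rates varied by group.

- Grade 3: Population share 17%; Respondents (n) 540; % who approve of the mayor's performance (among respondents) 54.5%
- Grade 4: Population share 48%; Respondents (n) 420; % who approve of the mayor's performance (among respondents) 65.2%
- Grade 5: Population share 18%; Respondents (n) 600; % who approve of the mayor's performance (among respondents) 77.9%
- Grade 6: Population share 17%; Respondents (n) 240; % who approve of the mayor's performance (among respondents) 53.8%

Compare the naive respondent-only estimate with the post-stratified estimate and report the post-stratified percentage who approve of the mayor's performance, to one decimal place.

Without adjustment, the pooled respondent share is:
  (540/1800)×54.5 + (420/1800)×65.2 + (600/1800)×77.9 + (240/1800)×53.8 = 64.7033%
Post-stratifying to population shares instead:
  0.17×54.5 + 0.48×65.2 + 0.18×77.9 + 0.17×53.8 = 63.729%

63.7%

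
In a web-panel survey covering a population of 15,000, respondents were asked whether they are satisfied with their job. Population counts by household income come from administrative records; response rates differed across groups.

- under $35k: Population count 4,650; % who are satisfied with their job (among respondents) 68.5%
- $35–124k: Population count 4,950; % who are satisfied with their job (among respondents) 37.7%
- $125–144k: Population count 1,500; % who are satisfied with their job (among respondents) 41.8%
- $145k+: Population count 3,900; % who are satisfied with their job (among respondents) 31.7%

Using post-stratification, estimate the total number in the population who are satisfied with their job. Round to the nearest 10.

Each cell contributes its population count × the respondent rate:
  under $35k: 4,650 × 68.5% = 3185.25
  $35–124k: 4,950 × 37.7% = 1866.15
  $125–144k: 1,500 × 41.8% = 627
  $145k+: 3,900 × 31.7% = 1236.3
Estimated total = 6914.7 → 6,910.

6,910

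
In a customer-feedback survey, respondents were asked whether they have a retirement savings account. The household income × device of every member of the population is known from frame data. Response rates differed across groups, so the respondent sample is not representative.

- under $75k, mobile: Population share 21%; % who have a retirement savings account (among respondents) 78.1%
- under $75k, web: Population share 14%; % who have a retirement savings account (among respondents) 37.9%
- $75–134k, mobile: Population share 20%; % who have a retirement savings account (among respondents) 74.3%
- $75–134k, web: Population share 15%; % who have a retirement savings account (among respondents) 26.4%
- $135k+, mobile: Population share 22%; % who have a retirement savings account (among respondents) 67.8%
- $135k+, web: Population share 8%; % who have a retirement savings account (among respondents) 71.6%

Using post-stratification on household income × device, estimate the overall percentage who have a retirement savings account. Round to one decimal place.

61.2%

Weight each group's respondent value by its population share:
  under $75k, mobile: 0.21 × 78.1 = 16.401
  under $75k, web: 0.14 × 37.9 = 5.306
  $75–134k, mobile: 0.2 × 74.3 = 14.86
  $75–134k, web: 0.15 × 26.4 = 3.96
  $135k+, mobile: 0.22 × 67.8 = 14.916
  $135k+, web: 0.08 × 71.6 = 5.728
Post-stratified estimate = 61.171 → 61.2%.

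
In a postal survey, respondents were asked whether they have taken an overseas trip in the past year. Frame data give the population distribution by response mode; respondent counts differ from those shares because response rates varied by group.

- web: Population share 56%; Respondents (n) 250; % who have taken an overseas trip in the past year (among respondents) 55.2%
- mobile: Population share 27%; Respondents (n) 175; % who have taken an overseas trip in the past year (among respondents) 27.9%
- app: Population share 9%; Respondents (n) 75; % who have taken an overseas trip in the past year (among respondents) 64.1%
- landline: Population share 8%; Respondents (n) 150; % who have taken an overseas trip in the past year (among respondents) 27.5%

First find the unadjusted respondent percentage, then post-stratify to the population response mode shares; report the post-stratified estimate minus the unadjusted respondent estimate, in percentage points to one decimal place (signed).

Naive respondent-only estimate (weights = respondent counts):
  (250/650)×55.2 + (175/650)×27.9 + (75/650)×64.1 + (150/650)×27.5 = 42.4846%
Post-stratified estimate weights by population shares:
  0.56×55.2 + 0.27×27.9 + 0.09×64.1 + 0.08×27.5 = 46.414%
Difference = 46.414 − 42.4846 = 3.9294 pp.

+3.9 percentage points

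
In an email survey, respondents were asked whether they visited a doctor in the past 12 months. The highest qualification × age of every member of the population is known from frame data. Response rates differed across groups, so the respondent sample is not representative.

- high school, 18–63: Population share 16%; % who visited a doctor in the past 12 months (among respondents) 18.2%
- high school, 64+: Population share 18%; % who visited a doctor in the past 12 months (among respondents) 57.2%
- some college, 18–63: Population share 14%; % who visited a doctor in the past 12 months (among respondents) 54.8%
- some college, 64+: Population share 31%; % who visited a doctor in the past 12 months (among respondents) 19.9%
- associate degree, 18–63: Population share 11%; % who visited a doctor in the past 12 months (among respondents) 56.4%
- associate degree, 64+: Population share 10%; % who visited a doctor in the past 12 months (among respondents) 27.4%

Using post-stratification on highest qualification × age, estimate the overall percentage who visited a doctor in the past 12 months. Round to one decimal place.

Post-stratification weights by population share, not respondent share:
  high school, 18–63: 0.16 × 18.2 = 2.912
  high school, 64+: 0.18 × 57.2 = 10.296
  some college, 18–63: 0.14 × 54.8 = 7.672
  some college, 64+: 0.31 × 19.9 = 6.169
  associate degree, 18–63: 0.11 × 56.4 = 6.204
  associate degree, 64+: 0.1 × 27.4 = 2.74
Post-stratified estimate = 35.993 → 36.0%.

36.0%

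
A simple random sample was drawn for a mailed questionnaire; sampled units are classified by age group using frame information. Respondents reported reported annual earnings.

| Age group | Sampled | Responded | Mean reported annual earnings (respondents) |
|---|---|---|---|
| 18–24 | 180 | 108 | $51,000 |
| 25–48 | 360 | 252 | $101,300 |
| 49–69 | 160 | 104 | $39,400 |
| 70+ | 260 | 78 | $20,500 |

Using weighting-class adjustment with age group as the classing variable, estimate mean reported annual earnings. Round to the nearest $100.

$59,700

Class response rates: 18–24 108/180 = 60%, 25–48 252/360 = 70%, 49–69 104/160 = 65%, 70+ 78/260 = 30%.
Weighting each respondent by the inverse class response rate inflates each class back to its sampled size, so the class weight is n_sampled:
  18–24: 180 × 51,000 = 9,180,000
  25–48: 360 × 101,300 = 36,468,000
  49–69: 160 × 39,400 = 6,304,000
  70+: 260 × 20,500 = 5,330,000
Adjusted estimate = 57,282,000 / 960 = 59668.8 → $59,700.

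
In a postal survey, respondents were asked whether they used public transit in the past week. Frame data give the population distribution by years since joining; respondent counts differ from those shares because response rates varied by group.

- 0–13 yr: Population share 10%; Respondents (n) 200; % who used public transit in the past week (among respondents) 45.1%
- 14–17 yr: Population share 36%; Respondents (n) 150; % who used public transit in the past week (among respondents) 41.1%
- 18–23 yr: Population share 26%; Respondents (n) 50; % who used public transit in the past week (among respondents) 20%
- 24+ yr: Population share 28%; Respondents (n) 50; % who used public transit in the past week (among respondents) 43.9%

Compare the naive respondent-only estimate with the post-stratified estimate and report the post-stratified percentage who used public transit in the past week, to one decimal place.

Naive respondent-only estimate (weights = respondent counts):
  (200/450)×45.1 + (150/450)×41.1 + (50/450)×20 + (50/450)×43.9 = 40.8444%
Reweighting by population years since joining shares:
  0.1×45.1 + 0.36×41.1 + 0.26×20 + 0.28×43.9 = 36.798%

36.8%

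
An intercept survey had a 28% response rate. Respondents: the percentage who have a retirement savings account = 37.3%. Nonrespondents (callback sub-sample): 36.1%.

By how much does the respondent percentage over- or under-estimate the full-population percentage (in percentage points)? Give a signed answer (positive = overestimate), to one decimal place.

Nonresponse fraction = 1 − 0.28 = 0.72.
Bias = (nonresponse fraction) × (respondent percentage − nonrespondent percentage)
     = 0.72 × (37.3 − 36.1) = 0.72 × 1.2 = 0.864.

+0.9 percentage points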